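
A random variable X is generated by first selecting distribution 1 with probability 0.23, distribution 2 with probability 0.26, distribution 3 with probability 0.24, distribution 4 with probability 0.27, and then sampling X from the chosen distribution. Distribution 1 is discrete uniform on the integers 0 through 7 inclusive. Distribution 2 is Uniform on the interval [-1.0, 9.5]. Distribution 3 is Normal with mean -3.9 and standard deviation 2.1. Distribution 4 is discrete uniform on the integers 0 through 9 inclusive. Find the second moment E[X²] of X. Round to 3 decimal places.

23.514

For each component E[X²] = Var + (mean)², giving 1: 17.5; 2: 27.25; 3: 19.62; 4: 28.5.
Overall E[X²] = 0.23·17.5 + 0.26·27.25 + 0.24·19.62 + 0.27·28.5 = 23.5138.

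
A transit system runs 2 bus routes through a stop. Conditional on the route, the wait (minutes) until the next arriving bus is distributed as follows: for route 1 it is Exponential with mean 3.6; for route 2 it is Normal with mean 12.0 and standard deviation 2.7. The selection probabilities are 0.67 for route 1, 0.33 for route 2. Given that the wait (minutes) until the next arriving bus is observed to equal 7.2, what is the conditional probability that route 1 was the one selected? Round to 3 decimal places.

Likelihoods f(7.2 | ·): 1: 0.0375931; 2: 0.0304266.
Posterior ∝ prior × likelihood. Numerator for 1: 0.67·0.0375931 = 0.0251874.
Normalizing constant: 0.67·0.0375931 + 0.33·0.0304266 = 0.0352282.
P(1 | observation) = 0.0251874 / 0.0352282 = 0.714979.

0.715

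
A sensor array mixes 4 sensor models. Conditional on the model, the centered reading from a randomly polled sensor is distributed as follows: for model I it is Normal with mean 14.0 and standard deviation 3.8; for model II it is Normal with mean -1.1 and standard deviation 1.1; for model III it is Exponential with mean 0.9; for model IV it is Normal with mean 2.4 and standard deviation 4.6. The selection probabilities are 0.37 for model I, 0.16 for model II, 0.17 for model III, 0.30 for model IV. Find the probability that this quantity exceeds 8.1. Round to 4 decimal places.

Conditional on each model, P(X > 8.1): I: 0.939744; II: 0; III: 0.00012341; IV: 0.107649.
By total probability, P(X > 8.1) = 0.37·0.939744 + 0.16·0 + 0.17·0.00012341 + 0.3·0.107649 = 0.380021.

0.3800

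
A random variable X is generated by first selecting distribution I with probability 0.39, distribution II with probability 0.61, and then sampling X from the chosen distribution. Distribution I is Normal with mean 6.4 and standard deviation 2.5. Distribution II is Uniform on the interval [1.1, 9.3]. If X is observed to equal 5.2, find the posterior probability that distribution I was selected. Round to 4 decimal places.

Likelihoods f(5.2 | ·): I: 0.142213; II: 0.121951.
Posterior ∝ prior × likelihood. Numerator for I: 0.39·0.142213 = 0.0554631.
Normalizing constant: 0.39·0.142213 + 0.61·0.121951 = 0.129853.
P(I | observation) = 0.0554631 / 0.129853 = 0.427121.

0.4271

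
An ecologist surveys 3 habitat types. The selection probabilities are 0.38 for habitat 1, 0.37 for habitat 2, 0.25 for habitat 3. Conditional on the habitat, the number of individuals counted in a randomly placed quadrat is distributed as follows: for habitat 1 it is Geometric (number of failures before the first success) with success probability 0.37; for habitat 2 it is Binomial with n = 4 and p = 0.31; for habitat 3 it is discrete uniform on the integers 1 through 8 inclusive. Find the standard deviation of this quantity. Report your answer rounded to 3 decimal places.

Per component, 1: μ=1.7027, E[X²]=7.5011; 2: μ=1.24, E[X²]=2.3932; 3: μ=4.5, E[X²]=25.5.
E[X] = 0.38·1.7027 + 0.37·1.24 + 0.25·4.5 = 2.23083.
E[X²] = 0.38·7.5011 + 0.37·2.3932 + 0.25·25.5 = 10.1109.
Var(X) = E[X²] − (E[X])² = 10.1109 − 4.97659 = 5.13431.
SD(X) = √5.13431 = 2.2659.

2.266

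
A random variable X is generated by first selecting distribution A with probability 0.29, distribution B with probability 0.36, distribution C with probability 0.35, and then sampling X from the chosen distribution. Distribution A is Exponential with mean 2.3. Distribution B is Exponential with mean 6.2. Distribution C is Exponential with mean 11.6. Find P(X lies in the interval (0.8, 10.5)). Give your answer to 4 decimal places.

0.6371

Conditional on each component, P(0.8 < X < 10.5): A: 0.695814; B: 0.69508; C: 0.528887.
By total probability, P(0.8 < X < 10.5) = 0.29·0.695814 + 0.36·0.69508 + 0.35·0.528887 = 0.637125.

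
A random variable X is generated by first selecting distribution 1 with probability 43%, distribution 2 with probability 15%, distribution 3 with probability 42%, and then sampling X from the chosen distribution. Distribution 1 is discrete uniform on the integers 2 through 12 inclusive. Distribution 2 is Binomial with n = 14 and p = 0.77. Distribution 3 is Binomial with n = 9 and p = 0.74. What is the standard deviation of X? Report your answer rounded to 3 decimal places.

2.722

Per component, 1: μ=7, E[X²]=59; 2: μ=10.78, E[X²]=118.688; 3: μ=6.66, E[X²]=46.0872.
E[X] = 0.43·7 + 0.15·10.78 + 0.42·6.66 = 7.4242.
E[X²] = 0.43·59 + 0.15·118.688 + 0.42·46.0872 = 62.5298.
Var(X) = E[X²] − (E[X])² = 62.5298 − 55.1187 = 7.41105.
SD(X) = √7.41105 = 2.72232.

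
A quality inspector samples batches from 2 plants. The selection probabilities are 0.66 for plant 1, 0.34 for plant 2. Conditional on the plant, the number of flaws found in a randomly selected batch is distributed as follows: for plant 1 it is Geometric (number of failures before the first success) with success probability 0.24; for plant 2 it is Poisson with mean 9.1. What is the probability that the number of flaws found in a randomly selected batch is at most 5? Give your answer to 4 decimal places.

Conditional on each plant, P(X ≤ 5): 1: 0.8073; 2: 0.109751.
By total probability, P(X ≤ 5) = 0.66·0.8073 + 0.34·0.109751 = 0.570134.

0.5701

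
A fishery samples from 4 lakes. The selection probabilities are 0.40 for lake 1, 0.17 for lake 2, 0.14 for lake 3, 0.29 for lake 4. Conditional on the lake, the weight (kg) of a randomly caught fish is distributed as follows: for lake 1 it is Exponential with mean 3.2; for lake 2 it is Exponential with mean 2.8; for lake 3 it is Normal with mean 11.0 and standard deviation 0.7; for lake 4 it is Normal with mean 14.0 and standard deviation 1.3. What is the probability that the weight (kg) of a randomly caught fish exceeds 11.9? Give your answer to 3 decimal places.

Conditional on each lake, P(X > 11.9): 1: 0.0242643; 2: 0.0142642; 3: 0.0992714; 4: 0.946886.
By total probability, P(X > 11.9) = 0.4·0.0242643 + 0.17·0.0142642 + 0.14·0.0992714 + 0.29·0.946886 = 0.300626.

0.301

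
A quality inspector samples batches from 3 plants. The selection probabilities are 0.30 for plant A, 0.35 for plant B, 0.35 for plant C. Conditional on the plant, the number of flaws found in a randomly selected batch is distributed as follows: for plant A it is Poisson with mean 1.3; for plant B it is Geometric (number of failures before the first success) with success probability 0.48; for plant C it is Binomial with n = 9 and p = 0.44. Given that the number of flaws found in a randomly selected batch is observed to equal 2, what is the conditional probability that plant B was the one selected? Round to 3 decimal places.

Likelihoods P(X=2 | ·): A: 0.230289; B: 0.129792; C: 0.120372.
Posterior ∝ prior × likelihood. Numerator for B: 0.35·0.129792 = 0.0454272.
Normalizing constant: 0.3·0.230289 + 0.35·0.129792 + 0.35·0.120372 = 0.156644.
P(B | observation) = 0.0454272 / 0.156644 = 0.290003.

0.290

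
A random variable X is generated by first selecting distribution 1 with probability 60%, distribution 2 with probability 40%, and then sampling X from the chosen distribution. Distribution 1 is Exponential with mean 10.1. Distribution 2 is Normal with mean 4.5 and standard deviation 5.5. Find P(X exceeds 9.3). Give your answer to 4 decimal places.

Conditional on each component, P(X > 9.3): 1: 0.398204; 2: 0.191406.
By total probability, P(X > 9.3) = 0.6·0.398204 + 0.4·0.191406 = 0.315484.

0.3155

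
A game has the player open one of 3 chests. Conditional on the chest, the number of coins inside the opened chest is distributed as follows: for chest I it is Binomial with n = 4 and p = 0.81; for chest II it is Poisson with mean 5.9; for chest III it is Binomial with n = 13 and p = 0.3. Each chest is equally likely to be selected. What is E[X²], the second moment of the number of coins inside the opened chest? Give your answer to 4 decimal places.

23.2544

For each component E[X²] = Var + (mean)², giving I: 11.1132; II: 40.71; III: 17.94.
Overall E[X²] = 0.333333·11.1132 + 0.333333·40.71 + 0.333333·17.94 = 23.2544.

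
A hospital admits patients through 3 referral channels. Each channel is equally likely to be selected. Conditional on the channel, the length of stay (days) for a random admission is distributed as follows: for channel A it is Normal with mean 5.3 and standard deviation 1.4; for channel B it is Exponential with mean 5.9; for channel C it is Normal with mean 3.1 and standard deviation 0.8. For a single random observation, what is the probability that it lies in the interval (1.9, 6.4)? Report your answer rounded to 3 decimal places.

Conditional on each channel, P(1.9 < X < 6.4): A: 0.776403; B: 0.386686; C: 0.933174.
By total probability, P(1.9 < X < 6.4) = 0.333333·0.776403 + 0.333333·0.386686 + 0.333333·0.933174 = 0.698755.

0.699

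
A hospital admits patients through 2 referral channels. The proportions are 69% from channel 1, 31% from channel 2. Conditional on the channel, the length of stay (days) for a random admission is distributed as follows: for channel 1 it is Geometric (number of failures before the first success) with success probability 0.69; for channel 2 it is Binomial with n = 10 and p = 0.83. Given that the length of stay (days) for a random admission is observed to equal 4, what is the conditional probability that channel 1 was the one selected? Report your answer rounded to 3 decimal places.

0.855

Likelihoods P(X=4 | ·): 1: 0.00637229; 2: 0.00240561.
Posterior ∝ prior × likelihood. Numerator for 1: 0.69·0.00637229 = 0.00439688.
Normalizing constant: 0.69·0.00637229 + 0.31·0.00240561 = 0.00514262.
P(1 | observation) = 0.00439688 / 0.00514262 = 0.854989.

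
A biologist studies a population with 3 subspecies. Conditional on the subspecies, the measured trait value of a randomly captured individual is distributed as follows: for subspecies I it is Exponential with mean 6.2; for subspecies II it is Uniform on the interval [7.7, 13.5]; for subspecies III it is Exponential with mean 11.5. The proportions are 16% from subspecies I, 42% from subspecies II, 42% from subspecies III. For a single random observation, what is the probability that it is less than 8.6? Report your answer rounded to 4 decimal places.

0.4064

Conditional on each subspecies, P(X < 8.6): I: 0.750201; II: 0.155172; III: 0.526605.
By total probability, P(X < 8.6) = 0.16·0.750201 + 0.42·0.155172 + 0.42·0.526605 = 0.406379.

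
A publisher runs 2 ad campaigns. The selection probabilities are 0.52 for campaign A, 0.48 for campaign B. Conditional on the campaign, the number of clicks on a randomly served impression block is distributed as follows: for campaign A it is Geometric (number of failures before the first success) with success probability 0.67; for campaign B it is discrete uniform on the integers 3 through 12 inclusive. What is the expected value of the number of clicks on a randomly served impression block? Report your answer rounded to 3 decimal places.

3.856

Component means — A: 0.492537; B: 7.5.
E[X] = 0.52·0.492537 + 0.48·7.5 = 3.85612.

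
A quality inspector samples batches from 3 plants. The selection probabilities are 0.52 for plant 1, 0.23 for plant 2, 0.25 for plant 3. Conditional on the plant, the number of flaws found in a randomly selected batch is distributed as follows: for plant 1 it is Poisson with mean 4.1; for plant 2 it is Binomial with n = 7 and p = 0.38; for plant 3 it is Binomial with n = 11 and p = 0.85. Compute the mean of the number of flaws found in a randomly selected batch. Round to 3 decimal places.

5.081

Component means — 1: 4.1; 2: 2.66; 3: 9.35.
E[X] = 0.52·4.1 + 0.23·2.66 + 0.25·9.35 = 5.0813.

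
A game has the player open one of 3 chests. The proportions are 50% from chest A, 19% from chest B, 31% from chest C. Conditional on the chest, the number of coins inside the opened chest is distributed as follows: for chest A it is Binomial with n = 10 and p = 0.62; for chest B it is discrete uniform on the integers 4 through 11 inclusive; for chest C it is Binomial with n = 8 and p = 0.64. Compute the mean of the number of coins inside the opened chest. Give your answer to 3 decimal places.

Component means — A: 6.2; B: 7.5; C: 5.12.
E[X] = 0.5·6.2 + 0.19·7.5 + 0.31·5.12 = 6.1122.

6.112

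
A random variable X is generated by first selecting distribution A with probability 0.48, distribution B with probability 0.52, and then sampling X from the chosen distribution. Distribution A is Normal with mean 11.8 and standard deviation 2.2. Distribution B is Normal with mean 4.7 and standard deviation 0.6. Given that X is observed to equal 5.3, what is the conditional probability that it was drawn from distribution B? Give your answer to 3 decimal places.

0.995

Likelihoods f(5.3 | ·): A: 0.0023064; B: 0.403285.
Posterior ∝ prior × likelihood. Numerator for B: 0.52·0.403285 = 0.209708.
Normalizing constant: 0.48·0.0023064 + 0.52·0.403285 = 0.210815.
P(B | observation) = 0.209708 / 0.210815 = 0.994749.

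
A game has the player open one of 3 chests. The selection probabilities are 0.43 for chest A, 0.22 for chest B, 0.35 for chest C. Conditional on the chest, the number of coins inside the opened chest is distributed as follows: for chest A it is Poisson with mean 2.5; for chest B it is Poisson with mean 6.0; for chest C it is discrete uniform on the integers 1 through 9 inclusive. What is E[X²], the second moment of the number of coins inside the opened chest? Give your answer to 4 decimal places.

24.0858

For each component E[X²] = Var + (mean)², giving A: 8.75; B: 42; C: 31.6667.
Overall E[X²] = 0.43·8.75 + 0.22·42 + 0.35·31.6667 = 24.0858.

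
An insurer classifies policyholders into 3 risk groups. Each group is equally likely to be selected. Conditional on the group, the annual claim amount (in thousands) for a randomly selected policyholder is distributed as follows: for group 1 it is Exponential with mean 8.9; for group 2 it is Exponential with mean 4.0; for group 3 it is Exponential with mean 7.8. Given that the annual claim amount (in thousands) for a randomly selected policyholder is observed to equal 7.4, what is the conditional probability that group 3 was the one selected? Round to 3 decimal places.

0.360

Likelihoods f(7.4 | ·): 1: 0.0489228; 2: 0.0393093; 3: 0.0496458.
Posterior ∝ prior × likelihood. Numerator for 3: 0.333333·0.0496458 = 0.0165486.
Normalizing constant: 0.333333·0.0489228 + 0.333333·0.0393093 + 0.333333·0.0496458 = 0.0459593.
P(3 | observation) = 0.0165486 / 0.0459593 = 0.360071.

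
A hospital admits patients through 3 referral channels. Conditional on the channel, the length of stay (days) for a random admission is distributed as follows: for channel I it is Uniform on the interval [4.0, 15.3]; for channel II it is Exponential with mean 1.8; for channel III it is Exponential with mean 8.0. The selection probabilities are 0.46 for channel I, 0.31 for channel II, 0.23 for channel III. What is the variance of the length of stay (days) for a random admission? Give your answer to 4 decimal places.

32.4354

Per component, I: μ=9.65, E[X²]=103.763; II: μ=1.8, E[X²]=6.48; III: μ=8, E[X²]=128.
E[X] = 0.46·9.65 + 0.31·1.8 + 0.23·8 = 6.837.
E[X²] = 0.46·103.763 + 0.31·6.48 + 0.23·128 = 79.1799.
Var(X) = E[X²] − (E[X])² = 79.1799 − 46.7446 = 32.4354.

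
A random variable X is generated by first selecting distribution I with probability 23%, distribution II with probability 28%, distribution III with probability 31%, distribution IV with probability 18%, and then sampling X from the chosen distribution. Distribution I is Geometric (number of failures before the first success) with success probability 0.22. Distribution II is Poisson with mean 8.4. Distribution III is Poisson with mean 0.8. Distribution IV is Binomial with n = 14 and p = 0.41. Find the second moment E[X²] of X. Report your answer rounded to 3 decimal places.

For each component E[X²] = Var + (mean)², giving I: 28.686; II: 78.96; III: 1.44; IV: 36.3342.
Overall E[X²] = 0.23·28.686 + 0.28·78.96 + 0.31·1.44 + 0.18·36.3342 = 35.6931.

35.693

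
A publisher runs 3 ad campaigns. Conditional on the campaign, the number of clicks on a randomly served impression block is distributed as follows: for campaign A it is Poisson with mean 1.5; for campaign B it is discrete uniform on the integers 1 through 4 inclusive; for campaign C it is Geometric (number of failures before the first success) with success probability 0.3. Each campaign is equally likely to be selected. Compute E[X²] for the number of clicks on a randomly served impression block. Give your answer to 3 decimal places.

For each component E[X²] = Var + (mean)², giving A: 3.75; B: 7.5; C: 13.2222.
Overall E[X²] = 0.333333·3.75 + 0.333333·7.5 + 0.333333·13.2222 = 8.15741.

8.157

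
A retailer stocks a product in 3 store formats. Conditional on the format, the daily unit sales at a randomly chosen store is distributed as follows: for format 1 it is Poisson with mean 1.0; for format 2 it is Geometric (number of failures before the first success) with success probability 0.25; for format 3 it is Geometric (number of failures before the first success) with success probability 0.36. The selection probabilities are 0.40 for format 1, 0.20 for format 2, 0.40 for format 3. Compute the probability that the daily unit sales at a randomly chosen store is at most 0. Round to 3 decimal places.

Conditional on each format, P(X ≤ 0): 1: 0.367879; 2: 0.25; 3: 0.36.
By total probability, P(X ≤ 0) = 0.4·0.367879 + 0.2·0.25 + 0.4·0.36 = 0.341152.

0.341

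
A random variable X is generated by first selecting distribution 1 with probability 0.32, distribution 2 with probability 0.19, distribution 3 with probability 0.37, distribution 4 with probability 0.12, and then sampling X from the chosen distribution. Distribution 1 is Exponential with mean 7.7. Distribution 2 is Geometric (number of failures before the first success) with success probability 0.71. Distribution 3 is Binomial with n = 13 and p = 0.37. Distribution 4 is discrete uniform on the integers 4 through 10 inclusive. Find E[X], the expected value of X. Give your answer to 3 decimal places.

Component means — 1: 7.7; 2: 0.408451; 3: 4.81; 4: 7.
E[X] = 0.32·7.7 + 0.19·0.408451 + 0.37·4.81 + 0.12·7 = 5.16131.

5.161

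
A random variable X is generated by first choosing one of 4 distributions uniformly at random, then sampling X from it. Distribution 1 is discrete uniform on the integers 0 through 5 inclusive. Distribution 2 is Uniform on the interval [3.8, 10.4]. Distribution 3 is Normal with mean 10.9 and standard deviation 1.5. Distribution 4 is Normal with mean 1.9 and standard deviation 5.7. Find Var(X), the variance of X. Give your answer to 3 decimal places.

Per component, 1: μ=2.5, E[X²]=9.16667; 2: μ=7.1, E[X²]=54.04; 3: μ=10.9, E[X²]=121.06; 4: μ=1.9, E[X²]=36.1.
E[X] = 0.25·2.5 + 0.25·7.1 + 0.25·10.9 + 0.25·1.9 = 5.6.
E[X²] = 0.25·9.16667 + 0.25·54.04 + 0.25·121.06 + 0.25·36.1 = 55.0917.
Var(X) = E[X²] − (E[X])² = 55.0917 − 31.36 = 23.7317.

23.732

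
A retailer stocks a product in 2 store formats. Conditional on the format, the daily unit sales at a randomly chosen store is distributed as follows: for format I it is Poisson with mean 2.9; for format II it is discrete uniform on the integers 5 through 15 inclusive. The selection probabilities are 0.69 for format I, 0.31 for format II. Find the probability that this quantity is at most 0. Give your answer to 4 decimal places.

0.0380

Conditional on each format, P(X ≤ 0): I: 0.0550232; II: 0.
By total probability, P(X ≤ 0) = 0.69·0.0550232 + 0.31·0 = 0.037966.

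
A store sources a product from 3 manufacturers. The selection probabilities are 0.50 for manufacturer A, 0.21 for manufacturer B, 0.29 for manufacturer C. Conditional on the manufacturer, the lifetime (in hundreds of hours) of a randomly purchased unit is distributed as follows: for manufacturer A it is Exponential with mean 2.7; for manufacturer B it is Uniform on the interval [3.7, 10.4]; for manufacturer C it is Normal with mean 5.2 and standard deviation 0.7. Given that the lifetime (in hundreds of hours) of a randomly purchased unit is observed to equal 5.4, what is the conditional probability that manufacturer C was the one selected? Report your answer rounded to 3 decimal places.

0.738

Likelihoods f(5.4 | ·): A: 0.0501242; B: 0.149254; C: 0.547124.
Posterior ∝ prior × likelihood. Numerator for C: 0.29·0.547124 = 0.158666.
Normalizing constant: 0.5·0.0501242 + 0.21·0.149254 + 0.29·0.547124 = 0.215071.
P(C | observation) = 0.158666 / 0.215071 = 0.737736.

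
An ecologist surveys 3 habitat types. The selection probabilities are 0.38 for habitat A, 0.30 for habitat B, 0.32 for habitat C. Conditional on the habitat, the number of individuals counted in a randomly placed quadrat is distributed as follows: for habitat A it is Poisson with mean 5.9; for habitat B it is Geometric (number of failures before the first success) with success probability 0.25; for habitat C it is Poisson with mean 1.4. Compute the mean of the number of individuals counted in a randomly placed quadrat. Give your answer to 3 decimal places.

Component means — A: 5.9; B: 3; C: 1.4.
E[X] = 0.38·5.9 + 0.3·3 + 0.32·1.4 = 3.59.

3.590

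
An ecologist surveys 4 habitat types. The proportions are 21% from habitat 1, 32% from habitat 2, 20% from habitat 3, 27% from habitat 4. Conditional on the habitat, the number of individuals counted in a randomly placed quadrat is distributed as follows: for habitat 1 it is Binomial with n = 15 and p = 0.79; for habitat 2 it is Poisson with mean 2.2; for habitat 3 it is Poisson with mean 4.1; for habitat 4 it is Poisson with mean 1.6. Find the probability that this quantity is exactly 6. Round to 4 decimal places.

Conditional on each habitat, P(X = 6): 1: 0.000966363; 2: 0.0174484; 3: 0.109336; 4: 0.00470453.
By total probability, P(X = 6) = 0.21·0.000966363 + 0.32·0.0174484 + 0.2·0.109336 + 0.27·0.00470453 = 0.0289239.

0.0289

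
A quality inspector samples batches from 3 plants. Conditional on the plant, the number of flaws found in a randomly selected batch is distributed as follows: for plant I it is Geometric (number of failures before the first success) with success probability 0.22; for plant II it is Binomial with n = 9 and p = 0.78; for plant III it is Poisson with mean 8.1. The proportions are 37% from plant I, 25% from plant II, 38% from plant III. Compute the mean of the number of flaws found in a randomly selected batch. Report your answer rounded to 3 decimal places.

6.145

Component means — I: 3.54545; II: 7.02; III: 8.1.
E[X] = 0.37·3.54545 + 0.25·7.02 + 0.38·8.1 = 6.14482.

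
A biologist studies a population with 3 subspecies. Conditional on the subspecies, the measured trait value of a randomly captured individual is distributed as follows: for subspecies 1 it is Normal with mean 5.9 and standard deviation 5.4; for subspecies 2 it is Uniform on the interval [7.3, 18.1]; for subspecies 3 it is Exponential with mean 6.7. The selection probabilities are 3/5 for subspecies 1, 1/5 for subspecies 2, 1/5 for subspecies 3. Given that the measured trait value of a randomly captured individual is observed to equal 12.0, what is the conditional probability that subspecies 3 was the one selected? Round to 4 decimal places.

0.1061

Likelihoods f(12.0 | ·): 1: 0.0390322; 2: 0.0925926; 3: 0.0248934.
Posterior ∝ prior × likelihood. Numerator for 3: 0.2·0.0248934 = 0.00497868.
Normalizing constant: 0.6·0.0390322 + 0.2·0.0925926 + 0.2·0.0248934 = 0.0469165.
P(3 | observation) = 0.00497868 / 0.0469165 = 0.106118.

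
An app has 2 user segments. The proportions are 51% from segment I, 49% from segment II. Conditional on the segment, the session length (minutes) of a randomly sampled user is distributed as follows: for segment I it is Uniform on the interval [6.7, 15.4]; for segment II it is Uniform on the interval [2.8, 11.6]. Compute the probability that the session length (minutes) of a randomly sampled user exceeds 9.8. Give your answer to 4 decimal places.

0.4285

Conditional on each segment, P(X > 9.8): I: 0.643678; II: 0.204545.
By total probability, P(X > 9.8) = 0.51·0.643678 + 0.49·0.204545 = 0.428503.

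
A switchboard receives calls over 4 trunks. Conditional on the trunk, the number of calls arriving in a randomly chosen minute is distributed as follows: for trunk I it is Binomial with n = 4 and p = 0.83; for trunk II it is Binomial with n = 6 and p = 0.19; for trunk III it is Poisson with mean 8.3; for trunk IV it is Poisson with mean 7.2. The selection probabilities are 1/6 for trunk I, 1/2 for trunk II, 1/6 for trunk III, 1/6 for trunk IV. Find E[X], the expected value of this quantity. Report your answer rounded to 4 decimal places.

Component means — I: 3.32; II: 1.14; III: 8.3; IV: 7.2.
E[X] = 0.166667·3.32 + 0.5·1.14 + 0.166667·8.3 + 0.166667·7.2 = 3.70667.

3.7067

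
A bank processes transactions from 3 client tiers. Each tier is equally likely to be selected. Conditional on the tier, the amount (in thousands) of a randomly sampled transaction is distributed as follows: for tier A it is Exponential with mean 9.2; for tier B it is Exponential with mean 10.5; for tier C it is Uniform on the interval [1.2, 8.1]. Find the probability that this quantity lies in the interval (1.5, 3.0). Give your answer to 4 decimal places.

Conditional on each tier, P(1.5 < X < 3.0): A: 0.127812; B: 0.115401; C: 0.217391.
By total probability, P(1.5 < X < 3.0) = 0.333333·0.127812 + 0.333333·0.115401 + 0.333333·0.217391 = 0.153535.

0.1535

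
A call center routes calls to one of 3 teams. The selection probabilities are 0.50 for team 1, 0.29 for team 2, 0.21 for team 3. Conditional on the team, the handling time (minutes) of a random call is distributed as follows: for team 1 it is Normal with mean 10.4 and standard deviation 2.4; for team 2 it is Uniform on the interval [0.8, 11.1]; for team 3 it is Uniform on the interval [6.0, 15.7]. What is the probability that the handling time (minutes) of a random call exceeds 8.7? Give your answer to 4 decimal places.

Conditional on each team, P(X > 8.7): 1: 0.760631; 2: 0.23301; 3: 0.721649.
By total probability, P(X > 8.7) = 0.5·0.760631 + 0.29·0.23301 + 0.21·0.721649 = 0.599435.

0.5994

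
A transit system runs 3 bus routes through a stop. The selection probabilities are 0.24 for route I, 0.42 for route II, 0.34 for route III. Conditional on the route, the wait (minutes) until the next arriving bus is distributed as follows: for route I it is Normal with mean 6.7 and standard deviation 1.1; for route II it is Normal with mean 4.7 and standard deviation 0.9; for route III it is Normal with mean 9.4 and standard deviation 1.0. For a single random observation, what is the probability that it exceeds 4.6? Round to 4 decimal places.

Conditional on each route, P(X > 4.6): I: 0.971875; II: 0.544236; III: 0.999999.
By total probability, P(X > 4.6) = 0.24·0.971875 + 0.42·0.544236 + 0.34·0.999999 = 0.801829.

0.8018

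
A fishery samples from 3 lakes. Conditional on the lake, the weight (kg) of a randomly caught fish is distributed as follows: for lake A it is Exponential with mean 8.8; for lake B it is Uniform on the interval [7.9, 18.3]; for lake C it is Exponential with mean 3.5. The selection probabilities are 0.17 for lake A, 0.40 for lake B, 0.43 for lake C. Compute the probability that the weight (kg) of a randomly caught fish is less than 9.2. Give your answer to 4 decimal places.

Conditional on each lake, P(X < 9.2): A: 0.648468; B: 0.125; C: 0.927818.
By total probability, P(X < 9.2) = 0.17·0.648468 + 0.4·0.125 + 0.43·0.927818 = 0.559202.

0.5592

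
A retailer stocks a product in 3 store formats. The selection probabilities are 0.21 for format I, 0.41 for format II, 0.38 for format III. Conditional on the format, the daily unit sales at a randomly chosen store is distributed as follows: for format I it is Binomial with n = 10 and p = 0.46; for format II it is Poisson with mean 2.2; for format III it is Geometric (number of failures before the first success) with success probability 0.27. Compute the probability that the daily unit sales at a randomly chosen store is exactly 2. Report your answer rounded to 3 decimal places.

Conditional on each format, P(X = 2): I: 0.0688459; II: 0.268144; III: 0.143883.
By total probability, P(X = 2) = 0.21·0.0688459 + 0.41·0.268144 + 0.38·0.143883 = 0.179072.

0.179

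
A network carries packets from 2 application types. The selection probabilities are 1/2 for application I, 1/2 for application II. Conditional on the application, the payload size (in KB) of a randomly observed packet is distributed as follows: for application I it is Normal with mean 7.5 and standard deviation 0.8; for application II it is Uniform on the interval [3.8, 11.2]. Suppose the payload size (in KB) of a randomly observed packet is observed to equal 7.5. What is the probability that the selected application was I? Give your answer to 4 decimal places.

0.7868

Likelihoods f(7.5 | ·): I: 0.498678; II: 0.135135.
Posterior ∝ prior × likelihood. Numerator for I: 0.5·0.498678 = 0.249339.
Normalizing constant: 0.5·0.498678 + 0.5·0.135135 = 0.316906.
P(I | observation) = 0.249339 / 0.316906 = 0.78679.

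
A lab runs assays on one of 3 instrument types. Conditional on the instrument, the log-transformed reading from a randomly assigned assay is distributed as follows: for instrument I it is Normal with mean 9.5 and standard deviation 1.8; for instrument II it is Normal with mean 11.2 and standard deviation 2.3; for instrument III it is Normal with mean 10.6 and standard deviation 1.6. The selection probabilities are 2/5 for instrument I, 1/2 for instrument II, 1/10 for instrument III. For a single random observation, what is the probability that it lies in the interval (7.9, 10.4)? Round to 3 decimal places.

Conditional on each instrument, P(7.9 < X < 10.4): I: 0.504431; II: 0.288311; III: 0.404508.
By total probability, P(7.9 < X < 10.4) = 0.4·0.504431 + 0.5·0.288311 + 0.1·0.404508 = 0.386379.

0.386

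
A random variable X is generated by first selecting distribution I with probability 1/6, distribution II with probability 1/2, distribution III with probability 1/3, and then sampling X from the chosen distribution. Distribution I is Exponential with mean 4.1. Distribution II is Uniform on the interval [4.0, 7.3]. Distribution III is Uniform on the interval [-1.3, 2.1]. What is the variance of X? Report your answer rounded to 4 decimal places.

Per component, I: μ=4.1, E[X²]=33.62; II: μ=5.65, E[X²]=32.83; III: μ=0.4, E[X²]=1.12333.
E[X] = 0.166667·4.1 + 0.5·5.65 + 0.333333·0.4 = 3.64167.
E[X²] = 0.166667·33.62 + 0.5·32.83 + 0.333333·1.12333 = 22.3928.
Var(X) = E[X²] − (E[X])² = 22.3928 − 13.2617 = 9.13104.

9.1310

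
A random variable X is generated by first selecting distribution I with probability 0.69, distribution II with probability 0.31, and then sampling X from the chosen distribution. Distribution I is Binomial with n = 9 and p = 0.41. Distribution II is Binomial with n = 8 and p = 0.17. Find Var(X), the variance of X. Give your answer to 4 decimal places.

3.0134

Per component, I: μ=3.69, E[X²]=15.7932; II: μ=1.36, E[X²]=2.9784.
E[X] = 0.69·3.69 + 0.31·1.36 = 2.9677.
E[X²] = 0.69·15.7932 + 0.31·2.9784 = 11.8206.
Var(X) = E[X²] − (E[X])² = 11.8206 − 8.80724 = 3.01337.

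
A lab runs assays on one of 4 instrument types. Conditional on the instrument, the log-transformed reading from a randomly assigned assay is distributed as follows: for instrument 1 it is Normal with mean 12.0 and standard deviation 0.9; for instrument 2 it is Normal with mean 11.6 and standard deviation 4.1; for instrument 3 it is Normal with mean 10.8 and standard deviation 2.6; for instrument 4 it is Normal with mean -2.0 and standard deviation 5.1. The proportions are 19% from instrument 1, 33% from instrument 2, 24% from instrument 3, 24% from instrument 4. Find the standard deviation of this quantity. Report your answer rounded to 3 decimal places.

6.835

Per component, 1: μ=12, E[X²]=144.81; 2: μ=11.6, E[X²]=151.37; 3: μ=10.8, E[X²]=123.4; 4: μ=-2, E[X²]=30.01.
E[X] = 0.19·12 + 0.33·11.6 + 0.24·10.8 + 0.24·-2 = 8.22.
E[X²] = 0.19·144.81 + 0.33·151.37 + 0.24·123.4 + 0.24·30.01 = 114.284.
Var(X) = E[X²] − (E[X])² = 114.284 − 67.5684 = 46.716.
SD(X) = √46.716 = 6.83491.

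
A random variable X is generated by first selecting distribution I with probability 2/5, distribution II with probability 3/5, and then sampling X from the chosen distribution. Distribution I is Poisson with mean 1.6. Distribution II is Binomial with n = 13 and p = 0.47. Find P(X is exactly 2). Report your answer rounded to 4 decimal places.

Conditional on each component, P(X = 2): I: 0.258428; II: 0.0159707.
By total probability, P(X = 2) = 0.4·0.258428 + 0.6·0.0159707 = 0.112953.

0.1130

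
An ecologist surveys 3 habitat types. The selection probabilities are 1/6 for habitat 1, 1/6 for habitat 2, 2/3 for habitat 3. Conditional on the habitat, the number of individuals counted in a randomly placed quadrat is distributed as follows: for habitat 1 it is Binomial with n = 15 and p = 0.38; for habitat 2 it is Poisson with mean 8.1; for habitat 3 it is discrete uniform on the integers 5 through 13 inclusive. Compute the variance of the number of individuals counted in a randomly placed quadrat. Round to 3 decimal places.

7.843

Per component, 1: μ=5.7, E[X²]=36.024; 2: μ=8.1, E[X²]=73.71; 3: μ=9, E[X²]=87.6667.
E[X] = 0.166667·5.7 + 0.166667·8.1 + 0.666667·9 = 8.3.
E[X²] = 0.166667·36.024 + 0.166667·73.71 + 0.666667·87.6667 = 76.7334.
Var(X) = E[X²] − (E[X])² = 76.7334 − 68.89 = 7.84344.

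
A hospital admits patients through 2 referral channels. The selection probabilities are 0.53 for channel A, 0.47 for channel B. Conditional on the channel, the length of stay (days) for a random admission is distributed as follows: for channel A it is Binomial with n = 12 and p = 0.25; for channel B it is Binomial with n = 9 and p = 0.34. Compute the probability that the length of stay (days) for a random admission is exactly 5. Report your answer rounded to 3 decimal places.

Conditional on each channel, P(X = 5): A: 0.103241; B: 0.108628.
By total probability, P(X = 5) = 0.53·0.103241 + 0.47·0.108628 = 0.105773.

0.106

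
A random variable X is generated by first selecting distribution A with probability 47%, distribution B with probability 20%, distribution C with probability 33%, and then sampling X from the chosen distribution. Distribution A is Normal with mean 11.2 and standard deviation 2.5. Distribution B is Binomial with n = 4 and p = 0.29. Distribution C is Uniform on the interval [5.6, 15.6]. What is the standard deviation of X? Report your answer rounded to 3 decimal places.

4.611

Per component, A: μ=11.2, E[X²]=131.69; B: μ=1.16, E[X²]=2.1692; C: μ=10.6, E[X²]=120.693.
E[X] = 0.47·11.2 + 0.2·1.16 + 0.33·10.6 = 8.994.
E[X²] = 0.47·131.69 + 0.2·2.1692 + 0.33·120.693 = 102.157.
Var(X) = E[X²] − (E[X])² = 102.157 − 80.892 = 21.2649.
SD(X) = √21.2649 = 4.61139.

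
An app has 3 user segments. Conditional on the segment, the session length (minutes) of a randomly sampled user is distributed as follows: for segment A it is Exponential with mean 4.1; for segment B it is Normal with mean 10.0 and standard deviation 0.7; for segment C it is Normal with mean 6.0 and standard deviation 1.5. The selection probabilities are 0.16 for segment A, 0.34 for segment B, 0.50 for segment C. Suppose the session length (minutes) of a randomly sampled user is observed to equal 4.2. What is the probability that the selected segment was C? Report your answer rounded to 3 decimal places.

0.822

Likelihoods f(4.2 | ·): A: 0.0875647; B: 7.04676e-16; C: 0.129457.
Posterior ∝ prior × likelihood. Numerator for C: 0.5·0.129457 = 0.0647287.
Normalizing constant: 0.16·0.0875647 + 0.34·7.04676e-16 + 0.5·0.129457 = 0.078739.
P(C | observation) = 0.0647287 / 0.078739 = 0.822066.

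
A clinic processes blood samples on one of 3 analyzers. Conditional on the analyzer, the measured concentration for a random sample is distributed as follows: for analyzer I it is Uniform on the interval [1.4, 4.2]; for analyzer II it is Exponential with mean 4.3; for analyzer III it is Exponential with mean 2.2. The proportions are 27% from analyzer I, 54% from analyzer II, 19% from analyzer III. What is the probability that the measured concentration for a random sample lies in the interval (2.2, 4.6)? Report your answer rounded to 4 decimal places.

0.3777

Conditional on each analyzer, P(2.2 < X < 4.6): I: 0.714286; II: 0.256431; III: 0.244305.
By total probability, P(2.2 < X < 4.6) = 0.27·0.714286 + 0.54·0.256431 + 0.19·0.244305 = 0.377748.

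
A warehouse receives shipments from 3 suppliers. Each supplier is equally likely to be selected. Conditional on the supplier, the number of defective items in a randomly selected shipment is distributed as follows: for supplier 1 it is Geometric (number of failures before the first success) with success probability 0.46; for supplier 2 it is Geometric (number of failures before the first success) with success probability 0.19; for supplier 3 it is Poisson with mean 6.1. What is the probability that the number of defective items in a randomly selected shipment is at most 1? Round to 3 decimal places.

0.356

Conditional on each supplier, P(X ≤ 1): 1: 0.7084; 2: 0.3439; 3: 0.0159244.
By total probability, P(X ≤ 1) = 0.333333·0.7084 + 0.333333·0.3439 + 0.333333·0.0159244 = 0.356075.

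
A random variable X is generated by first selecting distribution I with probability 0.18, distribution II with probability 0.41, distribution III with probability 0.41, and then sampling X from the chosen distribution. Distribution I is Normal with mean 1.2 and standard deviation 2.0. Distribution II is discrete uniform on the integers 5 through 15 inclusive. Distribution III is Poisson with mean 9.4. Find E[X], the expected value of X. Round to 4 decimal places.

8.1700

Component means — I: 1.2; II: 10; III: 9.4.
E[X] = 0.18·1.2 + 0.41·10 + 0.41·9.4 = 8.17.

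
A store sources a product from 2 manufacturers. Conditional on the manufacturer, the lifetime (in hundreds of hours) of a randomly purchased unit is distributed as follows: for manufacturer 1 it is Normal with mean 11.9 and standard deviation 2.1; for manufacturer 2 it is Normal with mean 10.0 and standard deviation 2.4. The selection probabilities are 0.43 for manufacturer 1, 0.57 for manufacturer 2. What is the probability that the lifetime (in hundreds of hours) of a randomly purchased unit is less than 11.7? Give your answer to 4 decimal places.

Conditional on each manufacturer, P(X < 11.7): 1: 0.462063; 2: 0.760631.
By total probability, P(X < 11.7) = 0.43·0.462063 + 0.57·0.760631 = 0.632247.

0.6322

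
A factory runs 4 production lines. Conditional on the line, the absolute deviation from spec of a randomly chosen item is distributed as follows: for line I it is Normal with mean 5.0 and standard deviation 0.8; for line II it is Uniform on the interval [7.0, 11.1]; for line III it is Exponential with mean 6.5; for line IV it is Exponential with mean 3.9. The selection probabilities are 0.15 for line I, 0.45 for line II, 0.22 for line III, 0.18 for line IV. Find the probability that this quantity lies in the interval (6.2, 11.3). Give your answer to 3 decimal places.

0.533

Conditional on each line, P(6.2 < X < 11.3): I: 0.0668072; II: 1; III: 0.209466; IV: 0.148813.
By total probability, P(6.2 < X < 11.3) = 0.15·0.0668072 + 0.45·1 + 0.22·0.209466 + 0.18·0.148813 = 0.53289.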